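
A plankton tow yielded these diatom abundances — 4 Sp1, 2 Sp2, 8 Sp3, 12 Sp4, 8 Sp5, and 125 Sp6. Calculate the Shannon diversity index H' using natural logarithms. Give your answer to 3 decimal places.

0.833

Total N = 4+2+8+12+8+125 = 159, so the proportions are 0.02516, 0.01258, 0.05031, 0.07547, 0.05031, 0.78616 (working shown to 5 dp, full precision carried).
Each pᵢ ln pᵢ term: 0.02516×(-3.68261)=-0.09264, 0.01258×(-4.37576)=-0.05504, 0.05031×(-2.98946)=-0.15041, 0.07547×(-2.58400)=-0.19502, 0.05031×(-2.98946)=-0.15041, 0.78616×(-0.24059)=-0.18914.
Sum = -0.83267, so H' = 0.833.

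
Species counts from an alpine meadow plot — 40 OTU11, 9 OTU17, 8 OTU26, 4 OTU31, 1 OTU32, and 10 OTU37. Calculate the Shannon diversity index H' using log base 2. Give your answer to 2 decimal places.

1.91

Total N = 40+9+8+4+1+10 = 72, so the proportions are 0.5556, 0.125, 0.1111, 0.0556, 0.0139, 0.1389 (working shown to 4 dp, full precision carried).
Each pᵢ log₂ pᵢ term: 0.5556×(-0.8480)=-0.4711, 0.125×(-3.0000)=-0.3750, 0.1111×(-3.1699)=-0.3522, 0.0556×(-4.1699)=-0.2317, 0.0139×(-6.1699)=-0.0857, 0.1389×(-2.8480)=-0.3956.
Sum = -1.9112, so H' = 1.91.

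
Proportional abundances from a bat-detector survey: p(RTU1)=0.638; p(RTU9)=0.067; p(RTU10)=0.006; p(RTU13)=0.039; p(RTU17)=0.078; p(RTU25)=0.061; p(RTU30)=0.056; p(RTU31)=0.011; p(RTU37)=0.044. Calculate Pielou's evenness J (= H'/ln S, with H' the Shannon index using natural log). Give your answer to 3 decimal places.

H' = −Σ pᵢ ln pᵢ = −((-0.28673) + (-0.18111) + (-0.03070) + (-0.12652) + (-0.19898) + (-0.17061) + (-0.16141) + (-0.04961) + (-0.13744)) = 1.34310 (working shown to 5 dp, full precision carried).
With S = 9 species, ln S = 2.19722, so J = 1.34310/2.19722 = 0.61127, i.e. 0.611 to 3 decimal places.

0.611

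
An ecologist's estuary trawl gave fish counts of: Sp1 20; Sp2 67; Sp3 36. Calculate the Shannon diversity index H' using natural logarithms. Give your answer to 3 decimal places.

Total N = 20+67+36 = 123, so the proportions are 0.1626, 0.54472, 0.29268 (working shown to 5 dp, full precision carried).
Each pᵢ ln pᵢ term: 0.1626×(-1.81645)=-0.29536, 0.54472×(-0.60749)=-0.33091, 0.29268×(-1.22867)=-0.35961.
Sum = -0.98588, so H' = 0.986.

0.986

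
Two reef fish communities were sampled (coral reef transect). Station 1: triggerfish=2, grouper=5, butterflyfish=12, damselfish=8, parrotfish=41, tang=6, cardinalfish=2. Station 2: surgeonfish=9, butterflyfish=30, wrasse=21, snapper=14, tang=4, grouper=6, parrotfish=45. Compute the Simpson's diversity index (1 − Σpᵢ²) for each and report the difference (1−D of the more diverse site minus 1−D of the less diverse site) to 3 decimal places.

Station 1: N=76, proportions 0.02632, 0.06579, 0.15789, 0.10526, 0.53947, 0.07895, 0.02632, giving 1−D = 0.66101 (working shown to 5 dp, full precision carried).
Station 2: N=129, proportions 0.06977, 0.23256, 0.16279, 0.10853, 0.03101, 0.04651, 0.34884, giving 1−D = 0.77796.
Difference = |0.66101 − 0.77796| = 0.11695, i.e. 0.117 to 3 decimal places.

0.117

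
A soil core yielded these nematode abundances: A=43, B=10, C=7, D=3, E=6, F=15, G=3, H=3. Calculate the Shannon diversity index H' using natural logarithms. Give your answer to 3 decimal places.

Total N = 43+10+7+3+6+15+3+3 = 90, so the proportions are 0.47778, 0.11111, 0.07778, 0.03333, 0.06667, 0.16667, 0.03333, 0.03333 (working shown to 5 dp, full precision carried).
Each pᵢ ln pᵢ term: 0.47778×(-0.73861)=-0.35289, 0.11111×(-2.19722)=-0.24414, 0.07778×(-2.55390)=-0.19864, 0.03333×(-3.40120)=-0.11337, 0.06667×(-2.70805)=-0.18054, 0.16667×(-1.79176)=-0.29863, 0.03333×(-3.40120)=-0.11337, 0.03333×(-3.40120)=-0.11337.
Sum = -1.61495, so H' = 1.615.

1.615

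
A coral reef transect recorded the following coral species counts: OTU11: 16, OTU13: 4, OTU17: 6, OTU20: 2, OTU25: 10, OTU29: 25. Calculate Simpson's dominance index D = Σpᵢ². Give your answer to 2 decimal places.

Total N = 16+4+6+2+10+25 = 63, so the proportions are 0.254, 0.0635, 0.0952, 0.0317, 0.1587, 0.3968 (working shown to 4 dp, full precision carried).
D = 0.254² + 0.0635² + 0.0952² + 0.0317² + 0.1587² + 0.3968² = 0.0645 + 0.0040 + 0.0091 + 0.0010 + 0.0252 + 0.1575 = 0.2613.
To 2 decimal places, D = 0.26.

0.26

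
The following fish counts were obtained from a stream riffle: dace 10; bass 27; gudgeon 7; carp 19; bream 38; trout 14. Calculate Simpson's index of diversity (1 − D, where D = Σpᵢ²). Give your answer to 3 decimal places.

Total N = 10+27+7+19+38+14 = 115, so the proportions are 0.08696, 0.23478, 0.06087, 0.16522, 0.33043, 0.12174 (working shown to 5 dp, full precision carried).
D = 0.08696² + 0.23478² + 0.06087² + 0.16522² + 0.33043² + 0.12174² = 0.00756 + 0.05512 + 0.00371 + 0.02730 + 0.10919 + 0.01482 = 0.21769.
So 1 − D = 0.78231, i.e. 0.782 to 3 decimal places.

0.782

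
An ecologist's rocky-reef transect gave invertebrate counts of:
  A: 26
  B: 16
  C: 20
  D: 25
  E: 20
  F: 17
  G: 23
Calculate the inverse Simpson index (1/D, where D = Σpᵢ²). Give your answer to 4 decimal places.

6.8060

Total N = 26+16+20+25+20+17+23 = 147, so the proportions are 0.17687075, 0.10884354, 0.13605442, 0.17006803, 0.13605442, 0.11564626, 0.15646259 (working shown to 8 dp, full precision carried).
D = 0.17687075² + 0.10884354² + 0.13605442² + 0.17006803² + 0.13605442² + 0.11564626² + 0.15646259² = 0.03128326 + 0.01184692 + 0.01851081 + 0.02892313 + 0.01851081 + 0.01337406 + 0.02448054 = 0.14692952.
So 1/D = 6.805984, i.e. 6.8060 to 4 decimal places.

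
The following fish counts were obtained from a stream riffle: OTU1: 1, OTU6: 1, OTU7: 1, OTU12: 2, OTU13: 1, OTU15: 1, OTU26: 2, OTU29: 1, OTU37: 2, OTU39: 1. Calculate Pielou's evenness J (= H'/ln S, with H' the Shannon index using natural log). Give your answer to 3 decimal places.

0.975

Total N = 1+1+1+2+1+1+2+1+2+1 = 13, so the proportions are 0.07692, 0.07692, 0.07692, 0.15385, 0.07692, 0.07692, 0.15385, 0.07692, 0.15385, 0.07692 (working shown to 5 dp, full precision carried).
H' = −Σ pᵢ ln pᵢ = −((-0.19730) + (-0.19730) + (-0.19730) + (-0.28797) + (-0.19730) + (-0.19730) + (-0.28797) + (-0.19730) + (-0.28797) + (-0.19730)) = 2.24504.
With S = 10 species, ln S = 2.30259, so J = 2.24504/2.30259 = 0.97501, i.e. 0.975 to 3 decimal places.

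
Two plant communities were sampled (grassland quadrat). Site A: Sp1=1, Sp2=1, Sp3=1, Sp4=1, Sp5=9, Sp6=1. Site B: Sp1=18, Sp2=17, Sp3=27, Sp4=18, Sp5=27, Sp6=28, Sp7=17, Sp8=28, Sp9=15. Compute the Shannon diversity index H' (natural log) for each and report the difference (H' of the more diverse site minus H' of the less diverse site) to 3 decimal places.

Site A: N=14, proportions 0.07143, 0.07143, 0.07143, 0.07143, 0.64286, 0.07143, giving H' = 1.22656 (working shown to 5 dp, full precision carried).
Site B: N=195, proportions 0.09231, 0.08718, 0.13846, 0.09231, 0.13846, 0.14359, 0.08718, 0.14359, 0.07692, giving H' = 2.16745.
Difference = |1.22656 − 2.16745| = 0.94089, i.e. 0.941 to 3 decimal places.

0.941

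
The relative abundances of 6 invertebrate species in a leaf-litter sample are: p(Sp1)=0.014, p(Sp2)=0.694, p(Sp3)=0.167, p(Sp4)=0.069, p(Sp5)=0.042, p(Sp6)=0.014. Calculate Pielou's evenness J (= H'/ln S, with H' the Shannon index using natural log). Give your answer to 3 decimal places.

0.552

H' = −Σ pᵢ ln pᵢ = −((-0.05976) + (-0.25351) + (-0.29889) + (-0.18448) + (-0.13314) + (-0.05976)) = 0.98955 (working shown to 5 dp, full precision carried).
With S = 6 species, ln S = 1.79176, so J = 0.98955/1.79176 = 0.55228, i.e. 0.552 to 3 decimal places.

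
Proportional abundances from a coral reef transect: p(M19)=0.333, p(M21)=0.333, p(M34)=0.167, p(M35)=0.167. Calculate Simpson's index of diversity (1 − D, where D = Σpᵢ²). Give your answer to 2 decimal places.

D = 0.333² + 0.333² + 0.167² + 0.167² = 0.1109 + 0.1109 + 0.0279 + 0.0279 = 0.2776 (working shown to 4 dp, full precision carried).
So 1 − D = 0.7224, i.e. 0.72 to 2 decimal places.

0.72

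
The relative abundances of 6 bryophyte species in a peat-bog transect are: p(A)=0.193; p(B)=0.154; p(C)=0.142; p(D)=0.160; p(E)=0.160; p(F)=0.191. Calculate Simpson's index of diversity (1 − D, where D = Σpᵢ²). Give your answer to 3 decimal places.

D = 0.193² + 0.154² + 0.142² + 0.16² + 0.16² + 0.191² = 0.03725 + 0.02372 + 0.02016 + 0.02560 + 0.02560 + 0.03648 = 0.16881 (working shown to 5 dp, full precision carried).
So 1 − D = 0.83119, i.e. 0.831 to 3 decimal places.

0.831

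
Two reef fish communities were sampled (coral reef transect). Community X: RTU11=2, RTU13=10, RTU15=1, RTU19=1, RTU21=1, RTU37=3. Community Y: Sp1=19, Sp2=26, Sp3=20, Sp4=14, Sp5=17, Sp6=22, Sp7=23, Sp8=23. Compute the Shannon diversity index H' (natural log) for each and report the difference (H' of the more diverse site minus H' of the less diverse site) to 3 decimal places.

Community X: N=18, proportions 0.11111, 0.55556, 0.05556, 0.05556, 0.05556, 0.16667, giving H' = 1.35104 (working shown to 5 dp, full precision carried).
Community Y: N=164, proportions 0.11585, 0.15854, 0.12195, 0.08537, 0.10366, 0.13415, 0.14024, 0.14024, giving H' = 2.06379.
Difference = |1.35104 − 2.06379| = 0.71275, i.e. 0.713 to 3 decimal places.

0.713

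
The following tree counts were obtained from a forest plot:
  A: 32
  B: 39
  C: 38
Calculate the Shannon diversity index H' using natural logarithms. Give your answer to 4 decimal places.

Total N = 32+39+38 = 109, so the proportions are 0.293578, 0.357798, 0.348624 (working shown to 6 dp, full precision carried).
Each pᵢ ln pᵢ term: 0.293578×(-1.225612)=-0.359813, 0.357798×(-1.027786)=-0.367740, 0.348624×(-1.053762)=-0.367366.
Sum = -1.094919, so H' = 1.0949.

1.0949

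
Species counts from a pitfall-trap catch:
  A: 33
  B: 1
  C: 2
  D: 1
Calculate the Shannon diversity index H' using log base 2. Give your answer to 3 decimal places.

Total N = 33+1+2+1 = 37, so the proportions are 0.89189, 0.02703, 0.05405, 0.02703 (working shown to 5 dp, full precision carried).
Each pᵢ log₂ pᵢ term: 0.89189×(-0.16506)=-0.14722, 0.02703×(-5.20945)=-0.14080, 0.05405×(-4.20945)=-0.22754, 0.02703×(-5.20945)=-0.14080.
Sum = -0.65635, so H' = 0.656.

0.656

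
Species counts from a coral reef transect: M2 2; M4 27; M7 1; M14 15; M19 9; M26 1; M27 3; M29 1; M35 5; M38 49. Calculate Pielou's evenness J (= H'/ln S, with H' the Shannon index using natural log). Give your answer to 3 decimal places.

Total N = 2+27+1+15+9+1+3+1+5+49 = 113, so the proportions are 0.0177, 0.23894, 0.00885, 0.13274, 0.07965, 0.00885, 0.02655, 0.00885, 0.04425, 0.43363 (working shown to 5 dp, full precision carried).
H' = −Σ pᵢ ln pᵢ = −((-0.07140) + (-0.34205) + (-0.04184) + (-0.26805) + (-0.20152) + (-0.04184) + (-0.09634) + (-0.04184) + (-0.13796) + (-0.36233)) = 1.60516.
With S = 10 species, ln S = 2.30259, so J = 1.60516/2.30259 = 0.69711, i.e. 0.697 to 3 decimal places.

0.697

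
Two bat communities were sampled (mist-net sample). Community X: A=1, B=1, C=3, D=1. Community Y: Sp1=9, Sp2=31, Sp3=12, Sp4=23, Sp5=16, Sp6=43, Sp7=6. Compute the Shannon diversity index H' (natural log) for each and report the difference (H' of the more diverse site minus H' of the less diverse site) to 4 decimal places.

0.5206

Community X: N=6, proportions 0.16666667, 0.16666667, 0.5, 0.16666667, giving H' = 1.24245332 (working shown to 8 dp, full precision carried).
Community Y: N=140, proportions 0.06428571, 0.22142857, 0.08571429, 0.16428571, 0.11428571, 0.30714286, 0.04285714, giving H' = 1.76301776.
Difference = |1.24245332 − 1.76301776| = 0.52056444, i.e. 0.5206 to 4 decimal places.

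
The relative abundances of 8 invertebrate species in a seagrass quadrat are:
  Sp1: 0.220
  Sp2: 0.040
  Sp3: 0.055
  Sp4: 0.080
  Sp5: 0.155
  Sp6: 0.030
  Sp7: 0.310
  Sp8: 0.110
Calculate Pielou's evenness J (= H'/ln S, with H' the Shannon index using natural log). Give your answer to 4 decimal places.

H' = −Σ pᵢ ln pᵢ = −((-0.333108) + (-0.128755) + (-0.159523) + (-0.202058) + (-0.288971) + (-0.105197) + (-0.363067) + (-0.242800)) = 1.823480 (working shown to 6 dp, full precision carried).
With S = 8 species, ln S = 2.079442, so J = 1.823480/2.079442 = 0.876908, i.e. 0.8769 to 4 decimal places.

0.8769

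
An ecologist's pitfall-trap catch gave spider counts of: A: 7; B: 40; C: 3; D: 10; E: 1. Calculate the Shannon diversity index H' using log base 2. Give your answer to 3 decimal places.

Total N = 7+40+3+10+1 = 61, so the proportions are 0.11475, 0.65574, 0.04918, 0.16393, 0.01639 (working shown to 5 dp, full precision carried).
Each pᵢ log₂ pᵢ term: 0.11475×(-3.12338)=-0.35842, 0.65574×(-0.60881)=-0.39922, 0.04918×(-4.34577)=-0.21373, 0.16393×(-2.60881)=-0.42767, 0.01639×(-5.93074)=-0.09723.
Sum = -1.49627, so H' = 1.496.

1.496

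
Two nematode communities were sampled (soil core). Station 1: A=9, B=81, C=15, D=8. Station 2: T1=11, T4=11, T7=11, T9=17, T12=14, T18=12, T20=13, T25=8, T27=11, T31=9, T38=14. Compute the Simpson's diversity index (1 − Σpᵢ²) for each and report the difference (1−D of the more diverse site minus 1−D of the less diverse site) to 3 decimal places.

Station 1: N=113, proportions 0.079646, 0.716814, 0.132743, 0.070796, giving 1−D = 0.457201 (working shown to 6 dp, full precision carried).
Station 2: N=131, proportions 0.083969, 0.083969, 0.083969, 0.129771, 0.10687, 0.091603, 0.099237, 0.061069, 0.083969, 0.068702, 0.10687, giving 1−D = 0.905425.
Difference = |0.457201 − 0.905425| = 0.448224, i.e. 0.448 to 3 decimal places.

0.448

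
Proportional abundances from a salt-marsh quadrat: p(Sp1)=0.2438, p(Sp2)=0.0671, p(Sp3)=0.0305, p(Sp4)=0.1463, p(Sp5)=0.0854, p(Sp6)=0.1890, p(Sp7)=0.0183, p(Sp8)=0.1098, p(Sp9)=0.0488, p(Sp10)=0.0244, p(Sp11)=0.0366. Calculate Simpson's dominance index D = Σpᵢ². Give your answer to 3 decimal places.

0.146

D = 0.2438² + 0.0671² + 0.0305² + 0.1463² + 0.0854² + 0.189² + 0.0183² + 0.1098² + 0.0488² + 0.0244² + 0.0366² = 0.05944 + 0.00450 + 0.00093 + 0.02140 + 0.00729 + 0.03572 + 0.00033 + 0.01206 + 0.00238 + 0.00060 + 0.00134 = 0.14600 (working shown to 5 dp, full precision carried).
To 3 decimal places, D = 0.146.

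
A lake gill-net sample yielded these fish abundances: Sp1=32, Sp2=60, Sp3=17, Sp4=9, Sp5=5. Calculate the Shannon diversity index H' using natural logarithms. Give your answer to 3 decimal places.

1.296

Total N = 32+60+17+9+5 = 123, so the proportions are 0.26016, 0.4878, 0.13821, 0.07317, 0.04065 (working shown to 5 dp, full precision carried).
Each pᵢ ln pᵢ term: 0.26016×(-1.34645)=-0.35030, 0.4878×(-0.71784)=-0.35017, 0.13821×(-1.97897)=-0.27352, 0.07317×(-2.61496)=-0.19134, 0.04065×(-3.20275)=-0.13019.
Sum = -1.29551, so H' = 1.296.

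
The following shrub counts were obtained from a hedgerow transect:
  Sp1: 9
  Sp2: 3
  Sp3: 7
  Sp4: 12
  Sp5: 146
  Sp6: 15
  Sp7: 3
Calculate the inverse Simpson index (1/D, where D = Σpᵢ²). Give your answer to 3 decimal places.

Total N = 9+3+7+12+146+15+3 = 195, so the proportions are 0.046154, 0.015385, 0.035897, 0.061538, 0.748718, 0.076923, 0.015385 (working shown to 6 dp, full precision carried).
D = 0.046154² + 0.015385² + 0.035897² + 0.061538² + 0.748718² + 0.076923² + 0.015385² = 0.002130 + 0.000237 + 0.001289 + 0.003787 + 0.560579 + 0.005917 + 0.000237 = 0.574175.
So 1/D = 1.74163, i.e. 1.742 to 3 decimal places.

1.742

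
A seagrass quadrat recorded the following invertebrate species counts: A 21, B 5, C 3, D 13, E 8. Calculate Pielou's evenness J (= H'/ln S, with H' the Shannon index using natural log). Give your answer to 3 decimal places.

Total N = 21+5+3+13+8 = 50, so the proportions are 0.42, 0.1, 0.06, 0.26, 0.16 (working shown to 5 dp, full precision carried).
H' = −Σ pᵢ ln pᵢ = −((-0.36435) + (-0.23026) + (-0.16880) + (-0.35024) + (-0.29321)) = 1.40687.
With S = 5 species, ln S = 1.60944, so J = 1.40687/1.60944 = 0.87413, i.e. 0.874 to 3 decimal places.

0.874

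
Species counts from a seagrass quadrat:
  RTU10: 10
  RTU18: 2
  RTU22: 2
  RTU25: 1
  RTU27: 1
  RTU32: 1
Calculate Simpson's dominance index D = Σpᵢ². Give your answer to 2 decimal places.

0.38

Total N = 10+2+2+1+1+1 = 17, so the proportions are 0.5882, 0.1176, 0.1176, 0.0588, 0.0588, 0.0588 (working shown to 4 dp, full precision carried).
D = 0.5882² + 0.1176² + 0.1176² + 0.0588² + 0.0588² + 0.0588² = 0.3460 + 0.0138 + 0.0138 + 0.0035 + 0.0035 + 0.0035 = 0.3841.
To 2 decimal places, D = 0.38.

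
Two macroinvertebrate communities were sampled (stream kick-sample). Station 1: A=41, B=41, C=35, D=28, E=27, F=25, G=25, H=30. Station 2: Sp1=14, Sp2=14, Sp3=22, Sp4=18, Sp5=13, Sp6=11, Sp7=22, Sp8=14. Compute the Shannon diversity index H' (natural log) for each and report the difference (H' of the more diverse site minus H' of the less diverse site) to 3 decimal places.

Station 1: N=252, proportions 0.1626984, 0.1626984, 0.1388889, 0.1111111, 0.1071429, 0.0992063, 0.0992063, 0.1190476, giving H' = 2.0603056 (working shown to 7 dp, full precision carried).
Station 2: N=128, proportions 0.109375, 0.109375, 0.171875, 0.140625, 0.1015625, 0.0859375, 0.171875, 0.109375, giving H' = 2.0505134.
Difference = |2.0603056 − 2.0505134| = 0.0097922, i.e. 0.010 to 3 decimal places.

0.010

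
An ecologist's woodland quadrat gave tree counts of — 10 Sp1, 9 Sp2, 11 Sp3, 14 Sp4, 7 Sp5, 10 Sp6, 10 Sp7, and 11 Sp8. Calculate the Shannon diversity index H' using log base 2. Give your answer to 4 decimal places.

2.9765

Total N = 10+9+11+14+7+10+10+11 = 82, so the proportions are 0.121951, 0.109756, 0.134146, 0.170732, 0.085366, 0.121951, 0.121951, 0.134146 (working shown to 6 dp, full precision carried).
Each pᵢ log₂ pᵢ term: 0.121951×(-3.035624)=-0.370198, 0.109756×(-3.187627)=-0.349862, 0.134146×(-2.898120)=-0.388772, 0.170732×(-2.550197)=-0.435400, 0.085366×(-3.550197)=-0.303066, 0.121951×(-3.035624)=-0.370198, 0.121951×(-3.035624)=-0.370198, 0.134146×(-2.898120)=-0.388772.
Sum = -2.976465, so H' = 2.9765.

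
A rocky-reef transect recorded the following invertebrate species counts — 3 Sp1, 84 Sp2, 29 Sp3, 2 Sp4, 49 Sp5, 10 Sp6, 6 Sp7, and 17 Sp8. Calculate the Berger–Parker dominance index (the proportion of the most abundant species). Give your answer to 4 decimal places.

Total N = 3+84+29+2+49+10+6+17 = 200, so the proportions are 0.015, 0.42, 0.145, 0.01, 0.245, 0.05, 0.03, 0.085 (working shown to 6 dp, full precision carried).
The largest proportion is 0.42, i.e. d = 0.4200 to 4 decimal places.

0.4200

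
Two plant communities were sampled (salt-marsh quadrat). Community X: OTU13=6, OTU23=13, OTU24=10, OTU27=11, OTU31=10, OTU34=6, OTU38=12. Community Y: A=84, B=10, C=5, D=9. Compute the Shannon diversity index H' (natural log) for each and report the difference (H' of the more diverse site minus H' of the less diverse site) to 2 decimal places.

Community X: N=68, proportions 0.0882, 0.1912, 0.1471, 0.1618, 0.1471, 0.0882, 0.1765, giving H' = 1.9093 (working shown to 4 dp, full precision carried).
Community Y: N=108, proportions 0.7778, 0.0926, 0.0463, 0.0833, giving H' = 0.7651.
Difference = |1.9093 − 0.7651| = 1.1442, i.e. 1.14 to 2 decimal places.

1.14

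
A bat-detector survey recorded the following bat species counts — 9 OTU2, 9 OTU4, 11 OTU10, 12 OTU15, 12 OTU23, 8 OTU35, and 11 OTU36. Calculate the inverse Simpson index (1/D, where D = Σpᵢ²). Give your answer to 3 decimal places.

Total N = 9+9+11+12+12+8+11 = 72, so the proportions are 0.125, 0.125, 0.1527778, 0.1666667, 0.1666667, 0.1111111, 0.1527778 (working shown to 7 dp, full precision carried).
D = 0.125² + 0.125² + 0.1527778² + 0.1666667² + 0.1666667² + 0.1111111² + 0.1527778² = 0.0156250 + 0.0156250 + 0.0233410 + 0.0277778 + 0.0277778 + 0.0123457 + 0.0233410 = 0.1458333.
So 1/D = 6.85714, i.e. 6.857 to 3 decimal places.

6.857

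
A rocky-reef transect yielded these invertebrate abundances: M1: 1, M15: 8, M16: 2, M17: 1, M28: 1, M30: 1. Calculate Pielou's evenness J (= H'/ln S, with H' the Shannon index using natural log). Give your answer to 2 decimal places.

Total N = 1+8+2+1+1+1 = 14, so the proportions are 0.0714, 0.5714, 0.1429, 0.0714, 0.0714, 0.0714 (working shown to 4 dp, full precision carried).
H' = −Σ pᵢ ln pᵢ = −((-0.1885) + (-0.3198) + (-0.2780) + (-0.1885) + (-0.1885) + (-0.1885)) = 1.3518.
With S = 6 species, ln S = 1.7918, so J = 1.3518/1.7918 = 0.7544, i.e. 0.75 to 2 decimal places.

0.75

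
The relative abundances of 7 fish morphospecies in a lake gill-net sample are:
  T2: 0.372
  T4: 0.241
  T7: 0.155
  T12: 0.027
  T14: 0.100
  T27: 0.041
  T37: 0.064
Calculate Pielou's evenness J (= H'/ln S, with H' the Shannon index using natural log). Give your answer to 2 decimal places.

H' = −Σ pᵢ ln pᵢ = −((-0.3679) + (-0.3429) + (-0.2890) + (-0.0975) + (-0.2303) + (-0.1310) + (-0.1759)) = 1.6344 (working shown to 4 dp, full precision carried).
With S = 7 species, ln S = 1.9459, so J = 1.6344/1.9459 = 0.8399, i.e. 0.84 to 2 decimal places.

0.84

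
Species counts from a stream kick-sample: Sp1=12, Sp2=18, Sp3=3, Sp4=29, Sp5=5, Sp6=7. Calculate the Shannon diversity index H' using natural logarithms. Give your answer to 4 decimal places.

1.5411

Total N = 12+18+3+29+5+7 = 74, so the proportions are 0.162162, 0.243243, 0.040541, 0.391892, 0.067568, 0.094595 (working shown to 6 dp, full precision carried).
Each pᵢ ln pᵢ term: 0.162162×(-1.819158)=-0.294999, 0.243243×(-1.413693)=-0.343871, 0.040541×(-3.205453)=-0.129951, 0.391892×(-0.936769)=-0.367112, 0.067568×(-2.694627)=-0.182069, 0.094595×(-2.358155)=-0.223069.
Sum = -1.541071, so H' = 1.5411.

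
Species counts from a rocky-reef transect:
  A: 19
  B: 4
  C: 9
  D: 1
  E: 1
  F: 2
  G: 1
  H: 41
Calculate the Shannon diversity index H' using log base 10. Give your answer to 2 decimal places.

0.58

Total N = 19+4+9+1+1+2+1+41 = 78, so the proportions are 0.2436, 0.0513, 0.1154, 0.0128, 0.0128, 0.0256, 0.0128, 0.5256 (working shown to 4 dp, full precision carried).
Each pᵢ log₁₀ pᵢ term: 0.2436×(-0.6133)=-0.1494, 0.0513×(-1.2900)=-0.0662, 0.1154×(-0.9379)=-0.1082, 0.0128×(-1.8921)=-0.0243, 0.0128×(-1.8921)=-0.0243, 0.0256×(-1.5911)=-0.0408, 0.0128×(-1.8921)=-0.0243, 0.5256×(-0.2793)=-0.1468.
Sum = -0.5842, so H' = 0.58.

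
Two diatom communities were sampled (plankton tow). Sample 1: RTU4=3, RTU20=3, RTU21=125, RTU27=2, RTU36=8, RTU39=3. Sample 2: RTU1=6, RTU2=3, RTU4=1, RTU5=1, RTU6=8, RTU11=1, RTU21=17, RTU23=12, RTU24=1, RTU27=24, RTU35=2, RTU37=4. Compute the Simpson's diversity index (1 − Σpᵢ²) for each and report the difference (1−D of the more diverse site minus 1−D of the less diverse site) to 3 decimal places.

0.580

Sample 1: N=144, proportions 0.02083, 0.02083, 0.86806, 0.01389, 0.05556, 0.02083, giving 1−D = 0.24190 (working shown to 5 dp, full precision carried).
Sample 2: N=80, proportions 0.075, 0.0375, 0.0125, 0.0125, 0.1, 0.0125, 0.2125, 0.15, 0.0125, 0.3, 0.025, 0.05, giving 1−D = 0.82156.
Difference = |0.24190 − 0.82156| = 0.57966, i.e. 0.580 to 3 decimal places.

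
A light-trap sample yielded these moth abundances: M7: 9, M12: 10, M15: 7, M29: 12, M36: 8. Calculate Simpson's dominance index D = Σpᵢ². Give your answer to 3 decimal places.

Total N = 9+10+7+12+8 = 46, so the proportions are 0.19565, 0.21739, 0.15217, 0.26087, 0.17391 (working shown to 5 dp, full precision carried).
D = 0.19565² + 0.21739² + 0.15217² + 0.26087² + 0.17391² = 0.03828 + 0.04726 + 0.02316 + 0.06805 + 0.03025 = 0.20699.
To 3 decimal places, D = 0.207.

0.207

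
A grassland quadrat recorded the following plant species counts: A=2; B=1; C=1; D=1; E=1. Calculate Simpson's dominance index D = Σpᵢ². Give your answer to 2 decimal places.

Total N = 2+1+1+1+1 = 6, so the proportions are 0.3333, 0.1667, 0.1667, 0.1667, 0.1667 (working shown to 4 dp, full precision carried).
D = 0.3333² + 0.1667² + 0.1667² + 0.1667² + 0.1667² = 0.1111 + 0.0278 + 0.0278 + 0.0278 + 0.0278 = 0.2222.
To 2 decimal places, D = 0.22.

0.22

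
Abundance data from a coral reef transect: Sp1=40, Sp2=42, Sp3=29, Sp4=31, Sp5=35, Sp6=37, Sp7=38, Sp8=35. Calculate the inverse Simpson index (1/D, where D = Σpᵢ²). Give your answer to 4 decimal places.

Total N = 40+42+29+31+35+37+38+35 = 287, so the proportions are 0.13937282, 0.14634146, 0.1010453, 0.10801394, 0.12195122, 0.12891986, 0.13240418, 0.12195122 (working shown to 8 dp, full precision carried).
D = 0.13937282² + 0.14634146² + 0.1010453² + 0.10801394² + 0.12195122² + 0.12891986² + 0.13240418² + 0.12195122² = 0.01942478 + 0.02141582 + 0.01021015 + 0.01166701 + 0.01487210 + 0.01662033 + 0.01753087 + 0.01487210 = 0.12661317.
So 1/D = 7.898073, i.e. 7.8981 to 4 decimal places.

7.8981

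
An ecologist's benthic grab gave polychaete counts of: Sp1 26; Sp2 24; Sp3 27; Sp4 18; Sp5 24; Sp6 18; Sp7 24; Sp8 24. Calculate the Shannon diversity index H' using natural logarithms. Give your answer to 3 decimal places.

Total N = 26+24+27+18+24+18+24+24 = 185, so the proportions are 0.14054, 0.12973, 0.14595, 0.0973, 0.12973, 0.0973, 0.12973, 0.12973 (working shown to 5 dp, full precision carried).
Each pᵢ ln pᵢ term: 0.14054×(-1.96226)=-0.27578, 0.12973×(-2.04230)=-0.26495, 0.14595×(-1.92452)=-0.28088, 0.0973×(-2.32998)=-0.22670, 0.12973×(-2.04230)=-0.26495, 0.0973×(-2.32998)=-0.22670, 0.12973×(-2.04230)=-0.26495, 0.12973×(-2.04230)=-0.26495.
Sum = -2.06984, so H' = 2.070.

2.070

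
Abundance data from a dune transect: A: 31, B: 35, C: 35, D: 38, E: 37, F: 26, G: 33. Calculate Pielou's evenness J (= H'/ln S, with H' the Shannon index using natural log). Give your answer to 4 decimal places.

0.9966

Total N = 31+35+35+38+37+26+33 = 235, so the proportions are 0.131915, 0.148936, 0.148936, 0.161702, 0.157447, 0.110638, 0.140426 (working shown to 6 dp, full precision carried).
H' = −Σ pᵢ ln pᵢ = −((-0.267207) + (-0.283610) + (-0.283610) + (-0.294621) + (-0.291067) + (-0.243569) + (-0.275666)) = 1.939349.
With S = 7 species, ln S = 1.945910, so J = 1.939349/1.945910 = 0.996628, i.e. 0.9966 to 4 decimal places.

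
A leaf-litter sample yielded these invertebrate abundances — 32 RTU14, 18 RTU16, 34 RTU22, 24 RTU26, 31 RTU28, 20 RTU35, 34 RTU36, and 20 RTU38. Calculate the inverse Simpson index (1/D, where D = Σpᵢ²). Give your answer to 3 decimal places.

7.565

Total N = 32+18+34+24+31+20+34+20 = 213, so the proportions are 0.1502347, 0.084507, 0.1596244, 0.1126761, 0.1455399, 0.0938967, 0.1596244, 0.0938967 (working shown to 7 dp, full precision carried).
D = 0.1502347² + 0.084507² + 0.1596244² + 0.1126761² + 0.1455399² + 0.0938967² + 0.1596244² + 0.0938967² = 0.0225705 + 0.0071414 + 0.0254800 + 0.0126959 + 0.0211819 + 0.0088166 + 0.0254800 + 0.0088166 = 0.1321828.
So 1/D = 7.56528, i.e. 7.565 to 3 decimal places.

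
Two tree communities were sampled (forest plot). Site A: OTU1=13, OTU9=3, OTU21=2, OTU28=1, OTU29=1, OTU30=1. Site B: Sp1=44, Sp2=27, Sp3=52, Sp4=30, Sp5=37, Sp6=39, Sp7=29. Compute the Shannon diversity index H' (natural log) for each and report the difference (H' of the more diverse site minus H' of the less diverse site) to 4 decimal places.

0.6869

Site A: N=21, proportions 0.619048, 0.142857, 0.095238, 0.047619, 0.047619, 0.047619, giving H' = 1.233738 (working shown to 6 dp, full precision carried).
Site B: N=258, proportions 0.170543, 0.104651, 0.20155, 0.116279, 0.143411, 0.151163, 0.112403, giving H' = 1.920684.
Difference = |1.233738 − 1.920684| = 0.686946, i.e. 0.6869 to 4 decimal places.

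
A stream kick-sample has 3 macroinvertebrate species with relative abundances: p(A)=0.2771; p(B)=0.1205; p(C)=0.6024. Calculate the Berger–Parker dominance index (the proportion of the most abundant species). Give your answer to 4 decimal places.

The largest proportion is 0.6024, i.e. d = 0.6024 to 4 decimal places.

0.6024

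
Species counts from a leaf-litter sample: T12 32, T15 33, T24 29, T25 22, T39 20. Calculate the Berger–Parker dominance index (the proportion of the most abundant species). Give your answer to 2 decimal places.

0.24

Total N = 32+33+29+22+20 = 136, so the proportions are 0.2353, 0.2426, 0.2132, 0.1618, 0.1471 (working shown to 4 dp, full precision carried).
The largest proportion is 0.2426, i.e. d = 0.24 to 2 decimal places.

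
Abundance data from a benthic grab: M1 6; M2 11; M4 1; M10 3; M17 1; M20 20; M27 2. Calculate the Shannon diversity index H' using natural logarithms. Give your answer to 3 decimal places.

Total N = 6+11+1+3+1+20+2 = 44, so the proportions are 0.13636, 0.25, 0.02273, 0.06818, 0.02273, 0.45455, 0.04545 (working shown to 5 dp, full precision carried).
Each pᵢ ln pᵢ term: 0.13636×(-1.99243)=-0.27170, 0.25×(-1.38629)=-0.34657, 0.02273×(-3.78419)=-0.08600, 0.06818×(-2.68558)=-0.18311, 0.02273×(-3.78419)=-0.08600, 0.45455×(-0.78846)=-0.35839, 0.04545×(-3.09104)=-0.14050.
Sum = -1.47228, so H' = 1.472.

1.472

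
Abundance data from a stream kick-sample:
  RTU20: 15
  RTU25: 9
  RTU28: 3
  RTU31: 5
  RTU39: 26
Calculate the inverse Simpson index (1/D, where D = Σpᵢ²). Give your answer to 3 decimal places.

Total N = 15+9+3+5+26 = 58, so the proportions are 0.2586207, 0.1551724, 0.0517241, 0.0862069, 0.4482759 (working shown to 7 dp, full precision carried).
D = 0.2586207² + 0.1551724² + 0.0517241² + 0.0862069² + 0.4482759² = 0.0668847 + 0.0240785 + 0.0026754 + 0.0074316 + 0.2009512 = 0.3020214.
So 1/D = 3.31102, i.e. 3.311 to 3 decimal places.

3.311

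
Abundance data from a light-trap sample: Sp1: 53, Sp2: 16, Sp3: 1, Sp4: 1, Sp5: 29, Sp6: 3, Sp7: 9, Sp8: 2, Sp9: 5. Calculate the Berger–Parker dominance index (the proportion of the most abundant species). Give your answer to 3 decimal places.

0.445

Total N = 53+16+1+1+29+3+9+2+5 = 119, so the proportions are 0.44538, 0.13445, 0.0084, 0.0084, 0.2437, 0.02521, 0.07563, 0.01681, 0.04202 (working shown to 5 dp, full precision carried).
The largest proportion is 0.44538, i.e. d = 0.445 to 3 decimal places.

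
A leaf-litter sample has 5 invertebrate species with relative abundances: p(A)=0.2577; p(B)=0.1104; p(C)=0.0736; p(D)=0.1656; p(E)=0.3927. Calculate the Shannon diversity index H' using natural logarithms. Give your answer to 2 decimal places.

Each pᵢ ln pᵢ term (working shown to 4 dp, full precision carried): 0.2577×(-1.3560)=-0.3494, 0.1104×(-2.2036)=-0.2433, 0.0736×(-2.6091)=-0.1920, 0.1656×(-1.7982)=-0.2978, 0.3927×(-0.9347)=-0.3671.
Sum = -1.4496, so H' = 1.45.

1.45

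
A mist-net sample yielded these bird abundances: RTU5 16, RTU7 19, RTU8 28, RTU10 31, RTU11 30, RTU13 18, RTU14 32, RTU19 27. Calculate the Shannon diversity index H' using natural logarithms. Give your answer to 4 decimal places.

Total N = 16+19+28+31+30+18+32+27 = 201, so the proportions are 0.079602, 0.094527, 0.139303, 0.154229, 0.149254, 0.089552, 0.159204, 0.134328 (working shown to 6 dp, full precision carried).
Each pᵢ ln pᵢ term: 0.079602×(-2.530716)=-0.201450, 0.094527×(-2.358866)=-0.222977, 0.139303×(-1.971100)=-0.274581, 0.154229×(-1.869318)=-0.288303, 0.149254×(-1.902108)=-0.283897, 0.089552×(-2.412933)=-0.216084, 0.159204×(-1.837569)=-0.292548, 0.134328×(-2.007468)=-0.269660.
Sum = -2.049500, so H' = 2.0495.

2.0495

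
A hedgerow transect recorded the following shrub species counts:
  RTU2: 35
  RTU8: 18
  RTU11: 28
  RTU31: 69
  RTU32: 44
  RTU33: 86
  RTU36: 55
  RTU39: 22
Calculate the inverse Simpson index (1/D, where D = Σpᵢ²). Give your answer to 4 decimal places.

6.3932

Total N = 35+18+28+69+44+86+55+22 = 357, so the proportions are 0.09803922, 0.05042017, 0.07843137, 0.19327731, 0.1232493, 0.24089636, 0.15406162, 0.06162465 (working shown to 8 dp, full precision carried).
D = 0.09803922² + 0.05042017² + 0.07843137² + 0.19327731² + 0.1232493² + 0.24089636² + 0.15406162² + 0.06162465² = 0.00961169 + 0.00254219 + 0.00615148 + 0.03735612 + 0.01519039 + 0.05803106 + 0.02373498 + 0.00379760 = 0.15641551.
So 1/D = 6.393228, i.e. 6.3932 to 4 decimal places.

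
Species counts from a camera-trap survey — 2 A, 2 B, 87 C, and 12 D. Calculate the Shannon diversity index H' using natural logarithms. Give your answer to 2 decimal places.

Total N = 2+2+87+12 = 103, so the proportions are 0.0194, 0.0194, 0.8447, 0.1165 (working shown to 4 dp, full precision carried).
Each pᵢ ln pᵢ term: 0.0194×(-3.9416)=-0.0765, 0.0194×(-3.9416)=-0.0765, 0.8447×(-0.1688)=-0.1426, 0.1165×(-2.1498)=-0.2505.
Sum = -0.5461, so H' = 0.55.

0.55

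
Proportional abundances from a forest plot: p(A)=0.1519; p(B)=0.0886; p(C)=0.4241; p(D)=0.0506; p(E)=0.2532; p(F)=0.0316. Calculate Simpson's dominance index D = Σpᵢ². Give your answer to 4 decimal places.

D = 0.1519² + 0.0886² + 0.4241² + 0.0506² + 0.2532² + 0.0316² = 0.023074 + 0.007850 + 0.179861 + 0.002560 + 0.064110 + 0.000999 = 0.278454 (working shown to 6 dp, full precision carried).
To 4 decimal places, D = 0.2785.

0.2785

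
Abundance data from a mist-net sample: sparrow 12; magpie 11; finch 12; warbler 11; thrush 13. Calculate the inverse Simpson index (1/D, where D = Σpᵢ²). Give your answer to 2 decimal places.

4.98

Total N = 12+11+12+11+13 = 59, so the proportions are 0.20339, 0.186441, 0.20339, 0.186441, 0.220339 (working shown to 6 dp, full precision carried).
D = 0.20339² + 0.186441² + 0.20339² + 0.186441² + 0.220339² = 0.041367 + 0.034760 + 0.041367 + 0.034760 + 0.048549 = 0.200804.
So 1/D = 4.9800, i.e. 4.98 to 2 decimal places.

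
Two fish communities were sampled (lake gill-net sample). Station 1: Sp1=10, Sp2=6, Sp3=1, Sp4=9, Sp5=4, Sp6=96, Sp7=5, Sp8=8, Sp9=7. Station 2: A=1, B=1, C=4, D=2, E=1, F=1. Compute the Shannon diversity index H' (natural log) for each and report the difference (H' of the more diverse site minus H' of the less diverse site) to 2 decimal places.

Station 1: N=146, proportions 0.068493, 0.041096, 0.006849, 0.061644, 0.027397, 0.657534, 0.034247, 0.054795, 0.047945, giving H' = 1.315263 (working shown to 6 dp, full precision carried).
Station 2: N=10, proportions 0.1, 0.1, 0.4, 0.2, 0.1, 0.1, giving H' = 1.609438.
Difference = |1.315263 − 1.609438| = 0.294175, i.e. 0.29 to 2 decimal places.

0.29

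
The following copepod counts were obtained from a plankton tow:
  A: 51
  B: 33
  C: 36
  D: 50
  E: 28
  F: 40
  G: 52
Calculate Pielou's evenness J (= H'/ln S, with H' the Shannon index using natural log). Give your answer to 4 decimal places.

0.9878

Total N = 51+33+36+50+28+40+52 = 290, so the proportions are 0.175862, 0.113793, 0.124138, 0.172414, 0.096552, 0.137931, 0.17931 (working shown to 6 dp, full precision carried).
H' = −Σ pᵢ ln pᵢ = −((-0.305658) + (-0.247315) + (-0.258997) + (-0.303079) + (-0.225707) + (-0.273242) + (-0.308169)) = 1.922166.
With S = 7 species, ln S = 1.945910, so J = 1.922166/1.945910 = 0.987798, i.e. 0.9878 to 4 decimal places.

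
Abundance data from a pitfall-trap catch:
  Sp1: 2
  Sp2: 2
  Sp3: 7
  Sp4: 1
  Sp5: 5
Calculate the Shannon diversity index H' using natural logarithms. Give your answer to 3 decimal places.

1.395

Total N = 2+2+7+1+5 = 17, so the proportions are 0.117647, 0.117647, 0.411765, 0.058824, 0.294118 (working shown to 6 dp, full precision carried).
Each pᵢ ln pᵢ term: 0.117647×(-2.140066)=-0.251772, 0.117647×(-2.140066)=-0.251772, 0.411765×(-0.887303)=-0.365360, 0.058824×(-2.833213)=-0.166660, 0.294118×(-1.223775)=-0.359934.
Sum = -1.395499, so H' = 1.395.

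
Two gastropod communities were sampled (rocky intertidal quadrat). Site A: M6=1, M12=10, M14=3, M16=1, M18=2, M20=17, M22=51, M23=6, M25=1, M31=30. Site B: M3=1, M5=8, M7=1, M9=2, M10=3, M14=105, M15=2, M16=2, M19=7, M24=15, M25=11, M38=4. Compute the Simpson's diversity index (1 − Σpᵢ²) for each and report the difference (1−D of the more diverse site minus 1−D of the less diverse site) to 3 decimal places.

Site A: N=122, proportions 0.0082, 0.08197, 0.02459, 0.0082, 0.01639, 0.13934, 0.41803, 0.04918, 0.0082, 0.2459, giving 1−D = 0.73515 (working shown to 5 dp, full precision carried).
Site B: N=161, proportions 0.00621, 0.04969, 0.00621, 0.01242, 0.01863, 0.65217, 0.01242, 0.01242, 0.04348, 0.09317, 0.06832, 0.02484, giving 1−D = 0.55546.
Difference = |0.73515 − 0.55546| = 0.17969, i.e. 0.180 to 3 decimal places.

0.180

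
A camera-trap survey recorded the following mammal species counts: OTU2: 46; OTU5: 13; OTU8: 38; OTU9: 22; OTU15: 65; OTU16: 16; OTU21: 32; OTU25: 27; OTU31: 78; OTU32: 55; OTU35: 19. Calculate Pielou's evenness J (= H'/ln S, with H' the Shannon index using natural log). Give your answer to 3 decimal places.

0.940

Total N = 46+13+38+22+65+16+32+27+78+55+19 = 411, so the proportions are 0.11192, 0.03163, 0.09246, 0.05353, 0.15815, 0.03893, 0.07786, 0.06569, 0.18978, 0.13382, 0.04623 (working shown to 5 dp, full precision carried).
H' = −Σ pᵢ ln pᵢ = −((-0.24510) + (-0.10924) + (-0.22014) + (-0.15671) + (-0.29166) + (-0.12637) + (-0.19876) + (-0.17887) + (-0.31539) + (-0.26915) + (-0.14211)) = 2.25350.
With S = 11 species, ln S = 2.39790, so J = 2.25350/2.39790 = 0.93978, i.e. 0.940 to 3 decimal places.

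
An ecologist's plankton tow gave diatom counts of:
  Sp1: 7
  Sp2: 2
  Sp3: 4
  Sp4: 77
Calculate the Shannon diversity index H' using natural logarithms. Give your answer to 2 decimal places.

0.56

Total N = 7+2+4+77 = 90, so the proportions are 0.0778, 0.0222, 0.0444, 0.8556 (working shown to 4 dp, full precision carried).
Each pᵢ ln pᵢ term: 0.0778×(-2.5539)=-0.1986, 0.0222×(-3.8067)=-0.0846, 0.0444×(-3.1135)=-0.1384, 0.8556×(-0.1560)=-0.1335.
Sum = -0.5551, so H' = 0.56.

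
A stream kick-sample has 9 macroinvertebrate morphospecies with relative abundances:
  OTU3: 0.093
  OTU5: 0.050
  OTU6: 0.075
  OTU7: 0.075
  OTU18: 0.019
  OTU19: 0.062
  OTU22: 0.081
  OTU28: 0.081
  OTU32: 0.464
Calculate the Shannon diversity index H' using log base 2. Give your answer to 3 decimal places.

Each pᵢ log₂ pᵢ term (working shown to 5 dp, full precision carried): 0.093×(-3.42663)=-0.31868, 0.05×(-4.32193)=-0.21610, 0.075×(-3.73697)=-0.28027, 0.075×(-3.73697)=-0.28027, 0.019×(-5.71786)=-0.10864, 0.062×(-4.01159)=-0.24872, 0.081×(-3.62593)=-0.29370, 0.081×(-3.62593)=-0.29370, 0.464×(-1.10780)=-0.51402.
Sum = -2.55410, so H' = 2.554.

2.554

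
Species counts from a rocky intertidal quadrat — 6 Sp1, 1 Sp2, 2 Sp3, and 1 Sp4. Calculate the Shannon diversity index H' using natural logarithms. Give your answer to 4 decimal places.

1.0889

Total N = 6+1+2+1 = 10, so the proportions are 0.6, 0.1, 0.2, 0.1 (working shown to 6 dp, full precision carried).
Each pᵢ ln pᵢ term: 0.6×(-0.510826)=-0.306495, 0.1×(-2.302585)=-0.230259, 0.2×(-1.609438)=-0.321888, 0.1×(-2.302585)=-0.230259.
Sum = -1.088900, so H' = 1.0889.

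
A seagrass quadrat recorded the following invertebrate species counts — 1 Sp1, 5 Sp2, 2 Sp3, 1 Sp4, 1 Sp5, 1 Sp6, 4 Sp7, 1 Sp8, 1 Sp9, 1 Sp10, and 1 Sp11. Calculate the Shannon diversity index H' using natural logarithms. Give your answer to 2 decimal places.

Total N = 1+5+2+1+1+1+4+1+1+1+1 = 19, so the proportions are 0.0526, 0.2632, 0.1053, 0.0526, 0.0526, 0.0526, 0.2105, 0.0526, 0.0526, 0.0526, 0.0526 (working shown to 4 dp, full precision carried).
Each pᵢ ln pᵢ term: 0.0526×(-2.9444)=-0.1550, 0.2632×(-1.3350)=-0.3513, 0.1053×(-2.2513)=-0.2370, 0.0526×(-2.9444)=-0.1550, 0.0526×(-2.9444)=-0.1550, 0.0526×(-2.9444)=-0.1550, 0.2105×(-1.5581)=-0.3280, 0.0526×(-2.9444)=-0.1550, 0.0526×(-2.9444)=-0.1550, 0.0526×(-2.9444)=-0.1550, 0.0526×(-2.9444)=-0.1550.
Sum = -2.1561, so H' = 2.16.

2.16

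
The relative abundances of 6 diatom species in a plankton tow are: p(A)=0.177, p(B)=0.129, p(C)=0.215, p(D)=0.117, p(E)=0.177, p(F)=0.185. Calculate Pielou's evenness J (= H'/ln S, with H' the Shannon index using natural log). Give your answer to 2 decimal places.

H' = −Σ pᵢ ln pᵢ = −((-0.3065) + (-0.2642) + (-0.3305) + (-0.2510) + (-0.3065) + (-0.3122)) = 1.7709 (working shown to 4 dp, full precision carried).
With S = 6 species, ln S = 1.7918, so J = 1.7709/1.7918 = 0.9883, i.e. 0.99 to 2 decimal places.

0.99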